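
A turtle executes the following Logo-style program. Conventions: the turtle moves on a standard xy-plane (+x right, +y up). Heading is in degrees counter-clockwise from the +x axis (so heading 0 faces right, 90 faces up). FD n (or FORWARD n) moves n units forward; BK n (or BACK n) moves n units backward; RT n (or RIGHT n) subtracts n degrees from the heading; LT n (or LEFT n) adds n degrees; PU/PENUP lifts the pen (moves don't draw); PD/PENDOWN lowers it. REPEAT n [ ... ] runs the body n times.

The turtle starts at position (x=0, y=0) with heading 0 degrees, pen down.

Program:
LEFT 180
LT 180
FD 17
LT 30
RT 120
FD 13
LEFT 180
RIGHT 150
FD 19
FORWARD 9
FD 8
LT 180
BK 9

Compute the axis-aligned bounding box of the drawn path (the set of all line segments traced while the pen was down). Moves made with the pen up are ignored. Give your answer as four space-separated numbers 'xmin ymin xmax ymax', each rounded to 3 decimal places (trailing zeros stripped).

Executing turtle program step by step:
Start: pos=(0,0), heading=0, pen down
LT 180: heading 0 -> 180
LT 180: heading 180 -> 0
FD 17: (0,0) -> (17,0) [heading=0, draw]
LT 30: heading 0 -> 30
RT 120: heading 30 -> 270
FD 13: (17,0) -> (17,-13) [heading=270, draw]
LT 180: heading 270 -> 90
RT 150: heading 90 -> 300
FD 19: (17,-13) -> (26.5,-29.454) [heading=300, draw]
FD 9: (26.5,-29.454) -> (31,-37.249) [heading=300, draw]
FD 8: (31,-37.249) -> (35,-44.177) [heading=300, draw]
LT 180: heading 300 -> 120
BK 9: (35,-44.177) -> (39.5,-51.971) [heading=120, draw]
Final: pos=(39.5,-51.971), heading=120, 6 segment(s) drawn

Segment endpoints: x in {0, 17, 17, 26.5, 31, 35, 39.5}, y in {-51.971, -44.177, -37.249, -29.454, -13, 0, 0}
xmin=0, ymin=-51.971, xmax=39.5, ymax=0

Answer: 0 -51.971 39.5 0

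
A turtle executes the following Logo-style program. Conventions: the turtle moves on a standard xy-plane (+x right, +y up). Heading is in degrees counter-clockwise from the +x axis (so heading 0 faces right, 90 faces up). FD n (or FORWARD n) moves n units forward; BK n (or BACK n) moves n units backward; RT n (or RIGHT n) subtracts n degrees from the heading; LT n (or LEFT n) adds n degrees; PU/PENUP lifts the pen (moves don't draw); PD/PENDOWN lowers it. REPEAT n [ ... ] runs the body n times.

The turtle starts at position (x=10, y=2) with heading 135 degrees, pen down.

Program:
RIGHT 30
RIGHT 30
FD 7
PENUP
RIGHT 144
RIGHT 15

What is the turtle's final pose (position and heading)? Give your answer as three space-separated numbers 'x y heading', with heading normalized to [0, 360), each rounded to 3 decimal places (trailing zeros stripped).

Executing turtle program step by step:
Start: pos=(10,2), heading=135, pen down
RT 30: heading 135 -> 105
RT 30: heading 105 -> 75
FD 7: (10,2) -> (11.812,8.761) [heading=75, draw]
PU: pen up
RT 144: heading 75 -> 291
RT 15: heading 291 -> 276
Final: pos=(11.812,8.761), heading=276, 1 segment(s) drawn

Answer: 11.812 8.761 276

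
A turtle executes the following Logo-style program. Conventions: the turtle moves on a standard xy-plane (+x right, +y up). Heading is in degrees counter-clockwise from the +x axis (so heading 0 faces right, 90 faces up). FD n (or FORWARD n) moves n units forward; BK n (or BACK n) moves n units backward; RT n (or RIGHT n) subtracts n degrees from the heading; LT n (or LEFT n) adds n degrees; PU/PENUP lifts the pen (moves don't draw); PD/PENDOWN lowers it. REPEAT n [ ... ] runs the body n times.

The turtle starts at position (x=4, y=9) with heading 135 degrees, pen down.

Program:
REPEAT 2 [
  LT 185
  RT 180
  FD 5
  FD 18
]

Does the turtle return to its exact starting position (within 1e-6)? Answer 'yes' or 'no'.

Answer: no

Derivation:
Executing turtle program step by step:
Start: pos=(4,9), heading=135, pen down
REPEAT 2 [
  -- iteration 1/2 --
  LT 185: heading 135 -> 320
  RT 180: heading 320 -> 140
  FD 5: (4,9) -> (0.17,12.214) [heading=140, draw]
  FD 18: (0.17,12.214) -> (-13.619,23.784) [heading=140, draw]
  -- iteration 2/2 --
  LT 185: heading 140 -> 325
  RT 180: heading 325 -> 145
  FD 5: (-13.619,23.784) -> (-17.715,26.652) [heading=145, draw]
  FD 18: (-17.715,26.652) -> (-32.46,36.976) [heading=145, draw]
]
Final: pos=(-32.46,36.976), heading=145, 4 segment(s) drawn

Start position: (4, 9)
Final position: (-32.46, 36.976)
Distance = 45.956; >= 1e-6 -> NOT closed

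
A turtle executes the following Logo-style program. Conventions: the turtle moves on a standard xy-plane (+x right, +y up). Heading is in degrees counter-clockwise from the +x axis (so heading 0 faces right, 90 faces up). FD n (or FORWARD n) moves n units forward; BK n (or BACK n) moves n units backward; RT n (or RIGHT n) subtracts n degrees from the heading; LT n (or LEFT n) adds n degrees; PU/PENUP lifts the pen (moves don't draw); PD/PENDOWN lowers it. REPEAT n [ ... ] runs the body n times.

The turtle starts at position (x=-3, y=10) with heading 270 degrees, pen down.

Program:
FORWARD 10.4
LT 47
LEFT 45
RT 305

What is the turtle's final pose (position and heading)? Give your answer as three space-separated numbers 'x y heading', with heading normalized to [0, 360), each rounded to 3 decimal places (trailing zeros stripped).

Answer: -3 -0.4 57

Derivation:
Executing turtle program step by step:
Start: pos=(-3,10), heading=270, pen down
FD 10.4: (-3,10) -> (-3,-0.4) [heading=270, draw]
LT 47: heading 270 -> 317
LT 45: heading 317 -> 2
RT 305: heading 2 -> 57
Final: pos=(-3,-0.4), heading=57, 1 segment(s) drawn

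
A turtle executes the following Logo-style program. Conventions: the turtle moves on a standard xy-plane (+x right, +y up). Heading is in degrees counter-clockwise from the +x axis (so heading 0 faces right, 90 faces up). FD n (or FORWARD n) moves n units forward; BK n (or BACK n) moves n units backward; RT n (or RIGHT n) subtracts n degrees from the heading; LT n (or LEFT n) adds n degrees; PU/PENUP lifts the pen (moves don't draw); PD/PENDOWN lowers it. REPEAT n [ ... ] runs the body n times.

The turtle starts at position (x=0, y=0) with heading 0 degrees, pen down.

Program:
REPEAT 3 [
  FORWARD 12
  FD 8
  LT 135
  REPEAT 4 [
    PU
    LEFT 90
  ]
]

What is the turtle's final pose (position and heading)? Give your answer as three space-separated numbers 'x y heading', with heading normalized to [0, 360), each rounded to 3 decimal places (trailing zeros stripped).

Answer: 5.858 -5.858 45

Derivation:
Executing turtle program step by step:
Start: pos=(0,0), heading=0, pen down
REPEAT 3 [
  -- iteration 1/3 --
  FD 12: (0,0) -> (12,0) [heading=0, draw]
  FD 8: (12,0) -> (20,0) [heading=0, draw]
  LT 135: heading 0 -> 135
  REPEAT 4 [
    -- iteration 1/4 --
    PU: pen up
    LT 90: heading 135 -> 225
    -- iteration 2/4 --
    PU: pen up
    LT 90: heading 225 -> 315
    -- iteration 3/4 --
    PU: pen up
    LT 90: heading 315 -> 45
    -- iteration 4/4 --
    PU: pen up
    LT 90: heading 45 -> 135
  ]
  -- iteration 2/3 --
  FD 12: (20,0) -> (11.515,8.485) [heading=135, move]
  FD 8: (11.515,8.485) -> (5.858,14.142) [heading=135, move]
  LT 135: heading 135 -> 270
  REPEAT 4 [
    -- iteration 1/4 --
    PU: pen up
    LT 90: heading 270 -> 0
    -- iteration 2/4 --
    PU: pen up
    LT 90: heading 0 -> 90
    -- iteration 3/4 --
    PU: pen up
    LT 90: heading 90 -> 180
    -- iteration 4/4 --
    PU: pen up
    LT 90: heading 180 -> 270
  ]
  -- iteration 3/3 --
  FD 12: (5.858,14.142) -> (5.858,2.142) [heading=270, move]
  FD 8: (5.858,2.142) -> (5.858,-5.858) [heading=270, move]
  LT 135: heading 270 -> 45
  REPEAT 4 [
    -- iteration 1/4 --
    PU: pen up
    LT 90: heading 45 -> 135
    -- iteration 2/4 --
    PU: pen up
    LT 90: heading 135 -> 225
    -- iteration 3/4 --
    PU: pen up
    LT 90: heading 225 -> 315
    -- iteration 4/4 --
    PU: pen up
    LT 90: heading 315 -> 45
  ]
]
Final: pos=(5.858,-5.858), heading=45, 2 segment(s) drawn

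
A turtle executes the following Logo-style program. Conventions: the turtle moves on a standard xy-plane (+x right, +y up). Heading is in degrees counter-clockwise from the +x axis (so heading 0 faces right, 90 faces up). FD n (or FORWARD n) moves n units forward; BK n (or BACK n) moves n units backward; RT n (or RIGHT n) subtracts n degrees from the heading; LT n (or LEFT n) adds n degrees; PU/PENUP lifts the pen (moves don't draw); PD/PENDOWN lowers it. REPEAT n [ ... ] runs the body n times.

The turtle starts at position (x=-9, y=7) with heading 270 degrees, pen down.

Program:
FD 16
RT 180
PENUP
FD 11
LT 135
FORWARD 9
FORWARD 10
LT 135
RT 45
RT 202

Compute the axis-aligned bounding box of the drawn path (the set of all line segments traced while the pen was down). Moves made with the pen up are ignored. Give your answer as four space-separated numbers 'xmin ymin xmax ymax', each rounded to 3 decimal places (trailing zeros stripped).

Answer: -9 -9 -9 7

Derivation:
Executing turtle program step by step:
Start: pos=(-9,7), heading=270, pen down
FD 16: (-9,7) -> (-9,-9) [heading=270, draw]
RT 180: heading 270 -> 90
PU: pen up
FD 11: (-9,-9) -> (-9,2) [heading=90, move]
LT 135: heading 90 -> 225
FD 9: (-9,2) -> (-15.364,-4.364) [heading=225, move]
FD 10: (-15.364,-4.364) -> (-22.435,-11.435) [heading=225, move]
LT 135: heading 225 -> 0
RT 45: heading 0 -> 315
RT 202: heading 315 -> 113
Final: pos=(-22.435,-11.435), heading=113, 1 segment(s) drawn

Segment endpoints: x in {-9, -9}, y in {-9, 7}
xmin=-9, ymin=-9, xmax=-9, ymax=7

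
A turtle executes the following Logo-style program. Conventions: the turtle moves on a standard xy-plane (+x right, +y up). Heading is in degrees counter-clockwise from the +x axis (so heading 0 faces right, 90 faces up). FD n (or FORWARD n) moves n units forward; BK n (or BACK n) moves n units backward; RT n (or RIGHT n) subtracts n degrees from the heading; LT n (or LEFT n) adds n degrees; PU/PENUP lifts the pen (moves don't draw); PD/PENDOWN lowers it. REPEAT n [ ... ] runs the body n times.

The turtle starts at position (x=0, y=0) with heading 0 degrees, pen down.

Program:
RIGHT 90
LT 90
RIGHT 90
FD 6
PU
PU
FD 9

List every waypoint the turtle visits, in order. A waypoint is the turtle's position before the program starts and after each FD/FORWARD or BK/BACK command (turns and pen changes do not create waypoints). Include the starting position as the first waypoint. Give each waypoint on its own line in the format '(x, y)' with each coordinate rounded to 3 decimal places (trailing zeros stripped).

Answer: (0, 0)
(0, -6)
(0, -15)

Derivation:
Executing turtle program step by step:
Start: pos=(0,0), heading=0, pen down
RT 90: heading 0 -> 270
LT 90: heading 270 -> 0
RT 90: heading 0 -> 270
FD 6: (0,0) -> (0,-6) [heading=270, draw]
PU: pen up
PU: pen up
FD 9: (0,-6) -> (0,-15) [heading=270, move]
Final: pos=(0,-15), heading=270, 1 segment(s) drawn
Waypoints (3 total):
(0, 0)
(0, -6)
(0, -15)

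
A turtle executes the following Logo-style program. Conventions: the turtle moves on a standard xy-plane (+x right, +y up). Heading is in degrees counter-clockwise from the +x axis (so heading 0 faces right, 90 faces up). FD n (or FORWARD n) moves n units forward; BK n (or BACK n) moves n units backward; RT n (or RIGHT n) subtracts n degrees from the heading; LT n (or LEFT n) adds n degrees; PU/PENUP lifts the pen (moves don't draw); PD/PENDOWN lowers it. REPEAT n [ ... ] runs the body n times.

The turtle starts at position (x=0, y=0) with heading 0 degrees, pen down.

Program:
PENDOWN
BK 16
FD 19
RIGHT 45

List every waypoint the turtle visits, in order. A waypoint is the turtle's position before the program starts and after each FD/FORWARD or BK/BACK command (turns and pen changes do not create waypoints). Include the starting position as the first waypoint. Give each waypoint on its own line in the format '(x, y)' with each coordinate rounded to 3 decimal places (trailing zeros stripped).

Executing turtle program step by step:
Start: pos=(0,0), heading=0, pen down
PD: pen down
BK 16: (0,0) -> (-16,0) [heading=0, draw]
FD 19: (-16,0) -> (3,0) [heading=0, draw]
RT 45: heading 0 -> 315
Final: pos=(3,0), heading=315, 2 segment(s) drawn
Waypoints (3 total):
(0, 0)
(-16, 0)
(3, 0)

Answer: (0, 0)
(-16, 0)
(3, 0)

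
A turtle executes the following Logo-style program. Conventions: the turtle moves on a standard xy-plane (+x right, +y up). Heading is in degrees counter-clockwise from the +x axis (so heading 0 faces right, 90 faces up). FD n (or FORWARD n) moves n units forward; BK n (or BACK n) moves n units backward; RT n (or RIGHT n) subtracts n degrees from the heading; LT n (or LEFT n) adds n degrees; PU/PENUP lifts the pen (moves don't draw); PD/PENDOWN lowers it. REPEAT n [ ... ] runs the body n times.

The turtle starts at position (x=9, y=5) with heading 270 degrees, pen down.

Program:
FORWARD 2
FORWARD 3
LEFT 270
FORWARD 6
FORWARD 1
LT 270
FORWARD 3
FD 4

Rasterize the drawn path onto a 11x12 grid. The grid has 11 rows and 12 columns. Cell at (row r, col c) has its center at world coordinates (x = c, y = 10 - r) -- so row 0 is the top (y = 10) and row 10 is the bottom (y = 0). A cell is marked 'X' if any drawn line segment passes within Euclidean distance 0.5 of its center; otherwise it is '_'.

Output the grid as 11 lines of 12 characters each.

Segment 0: (9,5) -> (9,3)
Segment 1: (9,3) -> (9,0)
Segment 2: (9,0) -> (3,0)
Segment 3: (3,0) -> (2,0)
Segment 4: (2,0) -> (2,3)
Segment 5: (2,3) -> (2,7)

Answer: ____________
____________
____________
__X_________
__X_________
__X______X__
__X______X__
__X______X__
__X______X__
__X______X__
__XXXXXXXX__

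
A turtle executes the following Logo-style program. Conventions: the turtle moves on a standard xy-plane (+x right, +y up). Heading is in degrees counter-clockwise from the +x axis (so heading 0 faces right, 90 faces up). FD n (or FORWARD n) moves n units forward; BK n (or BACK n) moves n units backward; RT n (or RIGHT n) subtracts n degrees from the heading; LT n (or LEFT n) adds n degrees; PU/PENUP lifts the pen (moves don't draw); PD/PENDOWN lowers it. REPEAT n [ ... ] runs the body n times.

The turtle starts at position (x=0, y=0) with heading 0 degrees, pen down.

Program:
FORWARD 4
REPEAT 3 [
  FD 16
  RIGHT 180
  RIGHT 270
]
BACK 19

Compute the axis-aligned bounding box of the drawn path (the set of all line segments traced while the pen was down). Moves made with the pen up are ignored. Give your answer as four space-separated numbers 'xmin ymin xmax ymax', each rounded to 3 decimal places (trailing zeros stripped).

Executing turtle program step by step:
Start: pos=(0,0), heading=0, pen down
FD 4: (0,0) -> (4,0) [heading=0, draw]
REPEAT 3 [
  -- iteration 1/3 --
  FD 16: (4,0) -> (20,0) [heading=0, draw]
  RT 180: heading 0 -> 180
  RT 270: heading 180 -> 270
  -- iteration 2/3 --
  FD 16: (20,0) -> (20,-16) [heading=270, draw]
  RT 180: heading 270 -> 90
  RT 270: heading 90 -> 180
  -- iteration 3/3 --
  FD 16: (20,-16) -> (4,-16) [heading=180, draw]
  RT 180: heading 180 -> 0
  RT 270: heading 0 -> 90
]
BK 19: (4,-16) -> (4,-35) [heading=90, draw]
Final: pos=(4,-35), heading=90, 5 segment(s) drawn

Segment endpoints: x in {0, 4, 4, 4, 20, 20}, y in {-35, -16, -16, 0}
xmin=0, ymin=-35, xmax=20, ymax=0

Answer: 0 -35 20 0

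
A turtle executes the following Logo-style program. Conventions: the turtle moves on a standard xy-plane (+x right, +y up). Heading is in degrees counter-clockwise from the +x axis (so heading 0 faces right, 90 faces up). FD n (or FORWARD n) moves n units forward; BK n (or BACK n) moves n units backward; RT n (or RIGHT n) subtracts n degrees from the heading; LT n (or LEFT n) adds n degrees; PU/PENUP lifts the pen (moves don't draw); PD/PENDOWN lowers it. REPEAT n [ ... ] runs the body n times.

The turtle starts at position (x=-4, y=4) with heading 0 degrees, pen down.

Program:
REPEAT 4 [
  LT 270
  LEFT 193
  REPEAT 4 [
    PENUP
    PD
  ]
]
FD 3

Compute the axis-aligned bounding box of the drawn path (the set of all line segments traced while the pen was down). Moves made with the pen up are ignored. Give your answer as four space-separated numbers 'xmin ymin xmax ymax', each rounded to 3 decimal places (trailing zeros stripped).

Answer: -4 4 -2.153 6.364

Derivation:
Executing turtle program step by step:
Start: pos=(-4,4), heading=0, pen down
REPEAT 4 [
  -- iteration 1/4 --
  LT 270: heading 0 -> 270
  LT 193: heading 270 -> 103
  REPEAT 4 [
    -- iteration 1/4 --
    PU: pen up
    PD: pen down
    -- iteration 2/4 --
    PU: pen up
    PD: pen down
    -- iteration 3/4 --
    PU: pen up
    PD: pen down
    -- iteration 4/4 --
    PU: pen up
    PD: pen down
  ]
  -- iteration 2/4 --
  LT 270: heading 103 -> 13
  LT 193: heading 13 -> 206
  REPEAT 4 [
    -- iteration 1/4 --
    PU: pen up
    PD: pen down
    -- iteration 2/4 --
    PU: pen up
    PD: pen down
    -- iteration 3/4 --
    PU: pen up
    PD: pen down
    -- iteration 4/4 --
    PU: pen up
    PD: pen down
  ]
  -- iteration 3/4 --
  LT 270: heading 206 -> 116
  LT 193: heading 116 -> 309
  REPEAT 4 [
    -- iteration 1/4 --
    PU: pen up
    PD: pen down
    -- iteration 2/4 --
    PU: pen up
    PD: pen down
    -- iteration 3/4 --
    PU: pen up
    PD: pen down
    -- iteration 4/4 --
    PU: pen up
    PD: pen down
  ]
  -- iteration 4/4 --
  LT 270: heading 309 -> 219
  LT 193: heading 219 -> 52
  REPEAT 4 [
    -- iteration 1/4 --
    PU: pen up
    PD: pen down
    -- iteration 2/4 --
    PU: pen up
    PD: pen down
    -- iteration 3/4 --
    PU: pen up
    PD: pen down
    -- iteration 4/4 --
    PU: pen up
    PD: pen down
  ]
]
FD 3: (-4,4) -> (-2.153,6.364) [heading=52, draw]
Final: pos=(-2.153,6.364), heading=52, 1 segment(s) drawn

Segment endpoints: x in {-4, -2.153}, y in {4, 6.364}
xmin=-4, ymin=4, xmax=-2.153, ymax=6.364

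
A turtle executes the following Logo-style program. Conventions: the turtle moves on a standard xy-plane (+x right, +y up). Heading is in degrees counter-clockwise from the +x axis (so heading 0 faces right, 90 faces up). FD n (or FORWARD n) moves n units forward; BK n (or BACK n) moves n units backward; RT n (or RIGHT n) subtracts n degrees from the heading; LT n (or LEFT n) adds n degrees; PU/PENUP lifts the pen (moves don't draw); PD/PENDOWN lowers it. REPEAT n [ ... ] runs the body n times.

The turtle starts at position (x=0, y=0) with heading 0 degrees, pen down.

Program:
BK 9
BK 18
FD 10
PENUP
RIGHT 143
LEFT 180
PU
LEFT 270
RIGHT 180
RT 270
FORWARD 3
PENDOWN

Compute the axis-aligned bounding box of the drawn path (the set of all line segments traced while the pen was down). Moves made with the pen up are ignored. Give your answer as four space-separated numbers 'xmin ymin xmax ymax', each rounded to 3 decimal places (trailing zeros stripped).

Answer: -27 0 0 0

Derivation:
Executing turtle program step by step:
Start: pos=(0,0), heading=0, pen down
BK 9: (0,0) -> (-9,0) [heading=0, draw]
BK 18: (-9,0) -> (-27,0) [heading=0, draw]
FD 10: (-27,0) -> (-17,0) [heading=0, draw]
PU: pen up
RT 143: heading 0 -> 217
LT 180: heading 217 -> 37
PU: pen up
LT 270: heading 37 -> 307
RT 180: heading 307 -> 127
RT 270: heading 127 -> 217
FD 3: (-17,0) -> (-19.396,-1.805) [heading=217, move]
PD: pen down
Final: pos=(-19.396,-1.805), heading=217, 3 segment(s) drawn

Segment endpoints: x in {-27, -17, -9, 0}, y in {0}
xmin=-27, ymin=0, xmax=0, ymax=0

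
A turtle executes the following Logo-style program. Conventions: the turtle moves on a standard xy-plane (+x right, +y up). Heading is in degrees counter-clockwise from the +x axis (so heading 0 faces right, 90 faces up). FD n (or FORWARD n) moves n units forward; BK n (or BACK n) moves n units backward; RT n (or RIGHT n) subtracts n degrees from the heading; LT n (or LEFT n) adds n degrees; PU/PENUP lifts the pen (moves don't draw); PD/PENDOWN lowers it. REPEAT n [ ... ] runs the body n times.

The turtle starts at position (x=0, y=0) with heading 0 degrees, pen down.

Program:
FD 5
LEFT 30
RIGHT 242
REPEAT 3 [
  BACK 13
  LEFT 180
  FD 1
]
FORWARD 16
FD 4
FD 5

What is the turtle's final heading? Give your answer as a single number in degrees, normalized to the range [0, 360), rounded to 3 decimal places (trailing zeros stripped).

Answer: 328

Derivation:
Executing turtle program step by step:
Start: pos=(0,0), heading=0, pen down
FD 5: (0,0) -> (5,0) [heading=0, draw]
LT 30: heading 0 -> 30
RT 242: heading 30 -> 148
REPEAT 3 [
  -- iteration 1/3 --
  BK 13: (5,0) -> (16.025,-6.889) [heading=148, draw]
  LT 180: heading 148 -> 328
  FD 1: (16.025,-6.889) -> (16.873,-7.419) [heading=328, draw]
  -- iteration 2/3 --
  BK 13: (16.873,-7.419) -> (5.848,-0.53) [heading=328, draw]
  LT 180: heading 328 -> 148
  FD 1: (5.848,-0.53) -> (5,0) [heading=148, draw]
  -- iteration 3/3 --
  BK 13: (5,0) -> (16.025,-6.889) [heading=148, draw]
  LT 180: heading 148 -> 328
  FD 1: (16.025,-6.889) -> (16.873,-7.419) [heading=328, draw]
]
FD 16: (16.873,-7.419) -> (30.441,-15.898) [heading=328, draw]
FD 4: (30.441,-15.898) -> (33.834,-18.017) [heading=328, draw]
FD 5: (33.834,-18.017) -> (38.074,-20.667) [heading=328, draw]
Final: pos=(38.074,-20.667), heading=328, 10 segment(s) drawn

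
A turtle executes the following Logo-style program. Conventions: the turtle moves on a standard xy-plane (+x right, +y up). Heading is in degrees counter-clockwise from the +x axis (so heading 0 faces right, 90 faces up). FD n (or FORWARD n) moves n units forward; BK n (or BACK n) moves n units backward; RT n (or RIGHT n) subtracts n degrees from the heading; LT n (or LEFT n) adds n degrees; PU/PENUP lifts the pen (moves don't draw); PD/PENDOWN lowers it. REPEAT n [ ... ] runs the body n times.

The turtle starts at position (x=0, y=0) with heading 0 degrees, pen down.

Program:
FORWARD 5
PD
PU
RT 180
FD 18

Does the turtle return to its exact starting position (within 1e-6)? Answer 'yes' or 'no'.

Executing turtle program step by step:
Start: pos=(0,0), heading=0, pen down
FD 5: (0,0) -> (5,0) [heading=0, draw]
PD: pen down
PU: pen up
RT 180: heading 0 -> 180
FD 18: (5,0) -> (-13,0) [heading=180, move]
Final: pos=(-13,0), heading=180, 1 segment(s) drawn

Start position: (0, 0)
Final position: (-13, 0)
Distance = 13; >= 1e-6 -> NOT closed

Answer: no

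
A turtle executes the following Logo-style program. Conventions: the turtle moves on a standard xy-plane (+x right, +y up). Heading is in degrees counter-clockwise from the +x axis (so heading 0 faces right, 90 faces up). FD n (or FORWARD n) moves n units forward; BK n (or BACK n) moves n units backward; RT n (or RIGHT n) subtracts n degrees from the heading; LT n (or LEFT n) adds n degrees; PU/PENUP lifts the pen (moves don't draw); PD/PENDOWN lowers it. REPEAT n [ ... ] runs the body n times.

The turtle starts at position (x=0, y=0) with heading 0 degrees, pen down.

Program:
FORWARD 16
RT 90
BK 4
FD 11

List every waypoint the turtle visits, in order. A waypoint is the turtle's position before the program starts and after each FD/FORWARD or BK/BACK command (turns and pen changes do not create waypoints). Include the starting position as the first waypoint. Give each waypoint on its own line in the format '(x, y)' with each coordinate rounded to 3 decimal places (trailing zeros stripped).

Executing turtle program step by step:
Start: pos=(0,0), heading=0, pen down
FD 16: (0,0) -> (16,0) [heading=0, draw]
RT 90: heading 0 -> 270
BK 4: (16,0) -> (16,4) [heading=270, draw]
FD 11: (16,4) -> (16,-7) [heading=270, draw]
Final: pos=(16,-7), heading=270, 3 segment(s) drawn
Waypoints (4 total):
(0, 0)
(16, 0)
(16, 4)
(16, -7)

Answer: (0, 0)
(16, 0)
(16, 4)
(16, -7)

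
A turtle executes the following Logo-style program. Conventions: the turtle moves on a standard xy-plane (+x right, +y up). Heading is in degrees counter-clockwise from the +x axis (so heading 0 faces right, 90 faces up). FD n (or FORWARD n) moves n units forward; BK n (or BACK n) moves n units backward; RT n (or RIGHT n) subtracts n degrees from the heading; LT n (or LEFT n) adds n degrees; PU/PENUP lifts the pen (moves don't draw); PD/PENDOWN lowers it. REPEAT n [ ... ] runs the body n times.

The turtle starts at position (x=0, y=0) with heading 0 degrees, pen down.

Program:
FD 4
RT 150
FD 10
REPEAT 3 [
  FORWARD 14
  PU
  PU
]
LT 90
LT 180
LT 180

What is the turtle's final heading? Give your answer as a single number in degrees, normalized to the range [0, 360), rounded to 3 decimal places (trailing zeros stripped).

Executing turtle program step by step:
Start: pos=(0,0), heading=0, pen down
FD 4: (0,0) -> (4,0) [heading=0, draw]
RT 150: heading 0 -> 210
FD 10: (4,0) -> (-4.66,-5) [heading=210, draw]
REPEAT 3 [
  -- iteration 1/3 --
  FD 14: (-4.66,-5) -> (-16.785,-12) [heading=210, draw]
  PU: pen up
  PU: pen up
  -- iteration 2/3 --
  FD 14: (-16.785,-12) -> (-28.909,-19) [heading=210, move]
  PU: pen up
  PU: pen up
  -- iteration 3/3 --
  FD 14: (-28.909,-19) -> (-41.033,-26) [heading=210, move]
  PU: pen up
  PU: pen up
]
LT 90: heading 210 -> 300
LT 180: heading 300 -> 120
LT 180: heading 120 -> 300
Final: pos=(-41.033,-26), heading=300, 3 segment(s) drawn

Answer: 300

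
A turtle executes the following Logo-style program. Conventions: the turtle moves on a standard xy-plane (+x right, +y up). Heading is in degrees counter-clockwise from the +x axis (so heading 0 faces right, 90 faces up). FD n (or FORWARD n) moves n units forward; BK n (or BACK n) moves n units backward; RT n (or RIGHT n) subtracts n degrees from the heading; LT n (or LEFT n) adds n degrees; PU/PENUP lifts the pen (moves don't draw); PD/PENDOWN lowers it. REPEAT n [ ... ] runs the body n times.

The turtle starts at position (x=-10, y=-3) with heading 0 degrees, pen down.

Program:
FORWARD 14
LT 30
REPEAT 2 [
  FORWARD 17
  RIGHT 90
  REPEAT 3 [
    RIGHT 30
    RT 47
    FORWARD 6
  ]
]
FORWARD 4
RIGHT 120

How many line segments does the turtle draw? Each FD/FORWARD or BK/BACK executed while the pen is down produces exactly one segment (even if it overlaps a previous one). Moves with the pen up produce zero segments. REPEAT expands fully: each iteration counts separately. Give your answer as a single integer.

Answer: 10

Derivation:
Executing turtle program step by step:
Start: pos=(-10,-3), heading=0, pen down
FD 14: (-10,-3) -> (4,-3) [heading=0, draw]
LT 30: heading 0 -> 30
REPEAT 2 [
  -- iteration 1/2 --
  FD 17: (4,-3) -> (18.722,5.5) [heading=30, draw]
  RT 90: heading 30 -> 300
  REPEAT 3 [
    -- iteration 1/3 --
    RT 30: heading 300 -> 270
    RT 47: heading 270 -> 223
    FD 6: (18.722,5.5) -> (14.334,1.408) [heading=223, draw]
    -- iteration 2/3 --
    RT 30: heading 223 -> 193
    RT 47: heading 193 -> 146
    FD 6: (14.334,1.408) -> (9.36,4.763) [heading=146, draw]
    -- iteration 3/3 --
    RT 30: heading 146 -> 116
    RT 47: heading 116 -> 69
    FD 6: (9.36,4.763) -> (11.51,10.365) [heading=69, draw]
  ]
  -- iteration 2/2 --
  FD 17: (11.51,10.365) -> (17.603,26.236) [heading=69, draw]
  RT 90: heading 69 -> 339
  REPEAT 3 [
    -- iteration 1/3 --
    RT 30: heading 339 -> 309
    RT 47: heading 309 -> 262
    FD 6: (17.603,26.236) -> (16.768,20.294) [heading=262, draw]
    -- iteration 2/3 --
    RT 30: heading 262 -> 232
    RT 47: heading 232 -> 185
    FD 6: (16.768,20.294) -> (10.79,19.771) [heading=185, draw]
    -- iteration 3/3 --
    RT 30: heading 185 -> 155
    RT 47: heading 155 -> 108
    FD 6: (10.79,19.771) -> (8.936,25.477) [heading=108, draw]
  ]
]
FD 4: (8.936,25.477) -> (7.7,29.282) [heading=108, draw]
RT 120: heading 108 -> 348
Final: pos=(7.7,29.282), heading=348, 10 segment(s) drawn
Segments drawn: 10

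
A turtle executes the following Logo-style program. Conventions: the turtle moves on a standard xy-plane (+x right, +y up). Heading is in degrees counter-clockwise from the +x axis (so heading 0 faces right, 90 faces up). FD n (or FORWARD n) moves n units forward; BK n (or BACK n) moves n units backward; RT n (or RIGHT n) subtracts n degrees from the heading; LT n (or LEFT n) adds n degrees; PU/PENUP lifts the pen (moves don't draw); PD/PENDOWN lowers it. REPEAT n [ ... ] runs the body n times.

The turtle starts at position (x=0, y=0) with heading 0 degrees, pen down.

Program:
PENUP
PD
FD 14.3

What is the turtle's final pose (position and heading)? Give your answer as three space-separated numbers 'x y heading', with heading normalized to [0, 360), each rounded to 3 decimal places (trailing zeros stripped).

Executing turtle program step by step:
Start: pos=(0,0), heading=0, pen down
PU: pen up
PD: pen down
FD 14.3: (0,0) -> (14.3,0) [heading=0, draw]
Final: pos=(14.3,0), heading=0, 1 segment(s) drawn

Answer: 14.3 0 0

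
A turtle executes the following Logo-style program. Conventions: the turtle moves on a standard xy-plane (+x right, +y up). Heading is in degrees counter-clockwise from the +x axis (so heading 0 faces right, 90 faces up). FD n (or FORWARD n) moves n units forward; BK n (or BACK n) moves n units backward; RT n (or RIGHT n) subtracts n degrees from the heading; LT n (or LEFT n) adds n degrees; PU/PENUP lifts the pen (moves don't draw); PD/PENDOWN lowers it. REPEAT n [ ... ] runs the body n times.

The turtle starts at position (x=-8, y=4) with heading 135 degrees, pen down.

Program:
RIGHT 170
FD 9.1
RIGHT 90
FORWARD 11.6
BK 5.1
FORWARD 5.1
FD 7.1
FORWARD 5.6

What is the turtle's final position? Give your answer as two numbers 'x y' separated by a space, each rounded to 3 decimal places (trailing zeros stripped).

Answer: -14.484 -21.125

Derivation:
Executing turtle program step by step:
Start: pos=(-8,4), heading=135, pen down
RT 170: heading 135 -> 325
FD 9.1: (-8,4) -> (-0.546,-1.22) [heading=325, draw]
RT 90: heading 325 -> 235
FD 11.6: (-0.546,-1.22) -> (-7.199,-10.722) [heading=235, draw]
BK 5.1: (-7.199,-10.722) -> (-4.274,-6.544) [heading=235, draw]
FD 5.1: (-4.274,-6.544) -> (-7.199,-10.722) [heading=235, draw]
FD 7.1: (-7.199,-10.722) -> (-11.272,-16.538) [heading=235, draw]
FD 5.6: (-11.272,-16.538) -> (-14.484,-21.125) [heading=235, draw]
Final: pos=(-14.484,-21.125), heading=235, 6 segment(s) drawn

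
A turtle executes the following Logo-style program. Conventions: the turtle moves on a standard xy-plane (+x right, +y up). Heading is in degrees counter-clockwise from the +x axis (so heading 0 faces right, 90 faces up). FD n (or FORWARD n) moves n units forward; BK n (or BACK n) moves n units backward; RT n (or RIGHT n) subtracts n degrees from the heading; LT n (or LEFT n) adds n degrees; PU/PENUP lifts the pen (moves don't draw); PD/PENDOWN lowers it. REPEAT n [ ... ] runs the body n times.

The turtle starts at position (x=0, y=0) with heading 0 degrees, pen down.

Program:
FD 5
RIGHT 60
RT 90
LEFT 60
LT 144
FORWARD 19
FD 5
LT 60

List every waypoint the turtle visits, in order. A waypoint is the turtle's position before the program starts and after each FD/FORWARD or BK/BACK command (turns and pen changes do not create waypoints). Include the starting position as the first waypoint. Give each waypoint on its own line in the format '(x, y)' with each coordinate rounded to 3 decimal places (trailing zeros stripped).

Answer: (0, 0)
(5, 0)
(16.168, 15.371)
(19.107, 19.416)

Derivation:
Executing turtle program step by step:
Start: pos=(0,0), heading=0, pen down
FD 5: (0,0) -> (5,0) [heading=0, draw]
RT 60: heading 0 -> 300
RT 90: heading 300 -> 210
LT 60: heading 210 -> 270
LT 144: heading 270 -> 54
FD 19: (5,0) -> (16.168,15.371) [heading=54, draw]
FD 5: (16.168,15.371) -> (19.107,19.416) [heading=54, draw]
LT 60: heading 54 -> 114
Final: pos=(19.107,19.416), heading=114, 3 segment(s) drawn
Waypoints (4 total):
(0, 0)
(5, 0)
(16.168, 15.371)
(19.107, 19.416)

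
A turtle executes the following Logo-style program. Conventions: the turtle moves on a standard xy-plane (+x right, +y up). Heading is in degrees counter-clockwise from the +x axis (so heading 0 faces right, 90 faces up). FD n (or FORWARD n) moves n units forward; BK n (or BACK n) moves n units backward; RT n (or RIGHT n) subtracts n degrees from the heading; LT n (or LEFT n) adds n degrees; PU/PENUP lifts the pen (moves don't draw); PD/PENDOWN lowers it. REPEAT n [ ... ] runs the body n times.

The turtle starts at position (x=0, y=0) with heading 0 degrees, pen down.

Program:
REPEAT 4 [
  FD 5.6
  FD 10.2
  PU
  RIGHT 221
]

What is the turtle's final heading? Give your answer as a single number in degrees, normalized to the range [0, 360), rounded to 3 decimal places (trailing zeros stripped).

Executing turtle program step by step:
Start: pos=(0,0), heading=0, pen down
REPEAT 4 [
  -- iteration 1/4 --
  FD 5.6: (0,0) -> (5.6,0) [heading=0, draw]
  FD 10.2: (5.6,0) -> (15.8,0) [heading=0, draw]
  PU: pen up
  RT 221: heading 0 -> 139
  -- iteration 2/4 --
  FD 5.6: (15.8,0) -> (11.574,3.674) [heading=139, move]
  FD 10.2: (11.574,3.674) -> (3.876,10.366) [heading=139, move]
  PU: pen up
  RT 221: heading 139 -> 278
  -- iteration 3/4 --
  FD 5.6: (3.876,10.366) -> (4.655,4.82) [heading=278, move]
  FD 10.2: (4.655,4.82) -> (6.075,-5.281) [heading=278, move]
  PU: pen up
  RT 221: heading 278 -> 57
  -- iteration 4/4 --
  FD 5.6: (6.075,-5.281) -> (9.125,-0.584) [heading=57, move]
  FD 10.2: (9.125,-0.584) -> (14.68,7.97) [heading=57, move]
  PU: pen up
  RT 221: heading 57 -> 196
]
Final: pos=(14.68,7.97), heading=196, 2 segment(s) drawn

Answer: 196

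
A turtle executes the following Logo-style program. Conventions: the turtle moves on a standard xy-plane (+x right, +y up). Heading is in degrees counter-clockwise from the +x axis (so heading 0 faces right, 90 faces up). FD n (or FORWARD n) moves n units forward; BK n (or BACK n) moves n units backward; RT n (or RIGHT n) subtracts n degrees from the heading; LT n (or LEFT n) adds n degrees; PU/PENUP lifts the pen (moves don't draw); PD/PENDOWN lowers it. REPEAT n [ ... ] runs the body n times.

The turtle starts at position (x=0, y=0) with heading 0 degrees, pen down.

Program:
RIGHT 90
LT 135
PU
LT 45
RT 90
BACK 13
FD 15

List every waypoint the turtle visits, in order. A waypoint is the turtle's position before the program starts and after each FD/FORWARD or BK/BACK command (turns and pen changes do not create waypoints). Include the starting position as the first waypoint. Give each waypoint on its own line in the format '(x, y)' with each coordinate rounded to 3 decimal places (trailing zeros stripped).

Executing turtle program step by step:
Start: pos=(0,0), heading=0, pen down
RT 90: heading 0 -> 270
LT 135: heading 270 -> 45
PU: pen up
LT 45: heading 45 -> 90
RT 90: heading 90 -> 0
BK 13: (0,0) -> (-13,0) [heading=0, move]
FD 15: (-13,0) -> (2,0) [heading=0, move]
Final: pos=(2,0), heading=0, 0 segment(s) drawn
Waypoints (3 total):
(0, 0)
(-13, 0)
(2, 0)

Answer: (0, 0)
(-13, 0)
(2, 0)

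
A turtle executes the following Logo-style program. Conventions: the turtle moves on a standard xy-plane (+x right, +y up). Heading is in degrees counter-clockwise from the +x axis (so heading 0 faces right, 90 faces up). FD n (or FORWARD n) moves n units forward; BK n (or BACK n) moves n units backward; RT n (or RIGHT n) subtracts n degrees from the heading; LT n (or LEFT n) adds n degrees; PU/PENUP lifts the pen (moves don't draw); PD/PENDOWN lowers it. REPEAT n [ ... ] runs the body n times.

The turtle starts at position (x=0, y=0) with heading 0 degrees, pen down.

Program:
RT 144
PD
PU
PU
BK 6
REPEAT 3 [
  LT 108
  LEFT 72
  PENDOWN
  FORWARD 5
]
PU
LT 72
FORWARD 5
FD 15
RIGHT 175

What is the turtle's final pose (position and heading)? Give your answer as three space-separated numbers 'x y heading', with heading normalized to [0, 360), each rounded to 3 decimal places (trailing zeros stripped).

Answer: 2.719 25.487 293

Derivation:
Executing turtle program step by step:
Start: pos=(0,0), heading=0, pen down
RT 144: heading 0 -> 216
PD: pen down
PU: pen up
PU: pen up
BK 6: (0,0) -> (4.854,3.527) [heading=216, move]
REPEAT 3 [
  -- iteration 1/3 --
  LT 108: heading 216 -> 324
  LT 72: heading 324 -> 36
  PD: pen down
  FD 5: (4.854,3.527) -> (8.899,6.466) [heading=36, draw]
  -- iteration 2/3 --
  LT 108: heading 36 -> 144
  LT 72: heading 144 -> 216
  PD: pen down
  FD 5: (8.899,6.466) -> (4.854,3.527) [heading=216, draw]
  -- iteration 3/3 --
  LT 108: heading 216 -> 324
  LT 72: heading 324 -> 36
  PD: pen down
  FD 5: (4.854,3.527) -> (8.899,6.466) [heading=36, draw]
]
PU: pen up
LT 72: heading 36 -> 108
FD 5: (8.899,6.466) -> (7.354,11.221) [heading=108, move]
FD 15: (7.354,11.221) -> (2.719,25.487) [heading=108, move]
RT 175: heading 108 -> 293
Final: pos=(2.719,25.487), heading=293, 3 segment(s) drawn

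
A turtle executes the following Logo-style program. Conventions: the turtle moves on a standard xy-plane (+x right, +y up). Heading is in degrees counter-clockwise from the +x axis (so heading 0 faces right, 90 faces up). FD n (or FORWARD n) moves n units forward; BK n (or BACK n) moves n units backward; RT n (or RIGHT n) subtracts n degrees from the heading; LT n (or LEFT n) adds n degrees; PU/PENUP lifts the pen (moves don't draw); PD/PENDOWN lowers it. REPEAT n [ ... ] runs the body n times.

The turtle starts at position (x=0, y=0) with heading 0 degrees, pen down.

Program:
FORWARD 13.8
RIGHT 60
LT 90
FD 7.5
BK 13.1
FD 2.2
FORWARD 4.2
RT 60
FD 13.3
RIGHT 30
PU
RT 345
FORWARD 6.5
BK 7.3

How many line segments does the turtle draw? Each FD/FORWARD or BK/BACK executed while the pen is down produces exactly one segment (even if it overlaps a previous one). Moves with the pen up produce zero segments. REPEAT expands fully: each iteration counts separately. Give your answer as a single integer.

Answer: 6

Derivation:
Executing turtle program step by step:
Start: pos=(0,0), heading=0, pen down
FD 13.8: (0,0) -> (13.8,0) [heading=0, draw]
RT 60: heading 0 -> 300
LT 90: heading 300 -> 30
FD 7.5: (13.8,0) -> (20.295,3.75) [heading=30, draw]
BK 13.1: (20.295,3.75) -> (8.95,-2.8) [heading=30, draw]
FD 2.2: (8.95,-2.8) -> (10.856,-1.7) [heading=30, draw]
FD 4.2: (10.856,-1.7) -> (14.493,0.4) [heading=30, draw]
RT 60: heading 30 -> 330
FD 13.3: (14.493,0.4) -> (26.011,-6.25) [heading=330, draw]
RT 30: heading 330 -> 300
PU: pen up
RT 345: heading 300 -> 315
FD 6.5: (26.011,-6.25) -> (30.607,-10.846) [heading=315, move]
BK 7.3: (30.607,-10.846) -> (25.445,-5.684) [heading=315, move]
Final: pos=(25.445,-5.684), heading=315, 6 segment(s) drawn
Segments drawn: 6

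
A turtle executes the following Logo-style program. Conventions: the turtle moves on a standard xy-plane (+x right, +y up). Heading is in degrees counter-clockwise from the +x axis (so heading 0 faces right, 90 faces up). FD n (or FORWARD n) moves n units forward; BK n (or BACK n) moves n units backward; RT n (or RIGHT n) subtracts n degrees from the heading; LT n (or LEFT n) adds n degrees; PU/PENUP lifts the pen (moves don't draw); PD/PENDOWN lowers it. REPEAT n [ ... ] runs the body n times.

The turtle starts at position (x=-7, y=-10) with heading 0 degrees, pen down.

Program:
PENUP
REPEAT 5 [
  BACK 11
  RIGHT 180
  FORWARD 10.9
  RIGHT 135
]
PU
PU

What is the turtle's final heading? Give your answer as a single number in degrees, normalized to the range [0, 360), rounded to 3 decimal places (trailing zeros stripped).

Answer: 225

Derivation:
Executing turtle program step by step:
Start: pos=(-7,-10), heading=0, pen down
PU: pen up
REPEAT 5 [
  -- iteration 1/5 --
  BK 11: (-7,-10) -> (-18,-10) [heading=0, move]
  RT 180: heading 0 -> 180
  FD 10.9: (-18,-10) -> (-28.9,-10) [heading=180, move]
  RT 135: heading 180 -> 45
  -- iteration 2/5 --
  BK 11: (-28.9,-10) -> (-36.678,-17.778) [heading=45, move]
  RT 180: heading 45 -> 225
  FD 10.9: (-36.678,-17.778) -> (-44.386,-25.486) [heading=225, move]
  RT 135: heading 225 -> 90
  -- iteration 3/5 --
  BK 11: (-44.386,-25.486) -> (-44.386,-36.486) [heading=90, move]
  RT 180: heading 90 -> 270
  FD 10.9: (-44.386,-36.486) -> (-44.386,-47.386) [heading=270, move]
  RT 135: heading 270 -> 135
  -- iteration 4/5 --
  BK 11: (-44.386,-47.386) -> (-36.607,-55.164) [heading=135, move]
  RT 180: heading 135 -> 315
  FD 10.9: (-36.607,-55.164) -> (-28.9,-62.871) [heading=315, move]
  RT 135: heading 315 -> 180
  -- iteration 5/5 --
  BK 11: (-28.9,-62.871) -> (-17.9,-62.871) [heading=180, move]
  RT 180: heading 180 -> 0
  FD 10.9: (-17.9,-62.871) -> (-7,-62.871) [heading=0, move]
  RT 135: heading 0 -> 225
]
PU: pen up
PU: pen up
Final: pos=(-7,-62.871), heading=225, 0 segment(s) drawn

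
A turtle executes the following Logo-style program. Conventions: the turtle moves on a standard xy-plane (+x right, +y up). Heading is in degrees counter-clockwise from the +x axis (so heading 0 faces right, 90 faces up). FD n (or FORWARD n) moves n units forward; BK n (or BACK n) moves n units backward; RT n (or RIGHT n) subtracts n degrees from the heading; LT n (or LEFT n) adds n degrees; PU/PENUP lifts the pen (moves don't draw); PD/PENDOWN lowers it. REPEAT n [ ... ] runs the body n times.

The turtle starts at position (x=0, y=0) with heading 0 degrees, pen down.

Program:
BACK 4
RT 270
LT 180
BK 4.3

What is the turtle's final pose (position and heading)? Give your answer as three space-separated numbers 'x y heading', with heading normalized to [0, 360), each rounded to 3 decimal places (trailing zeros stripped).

Executing turtle program step by step:
Start: pos=(0,0), heading=0, pen down
BK 4: (0,0) -> (-4,0) [heading=0, draw]
RT 270: heading 0 -> 90
LT 180: heading 90 -> 270
BK 4.3: (-4,0) -> (-4,4.3) [heading=270, draw]
Final: pos=(-4,4.3), heading=270, 2 segment(s) drawn

Answer: -4 4.3 270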